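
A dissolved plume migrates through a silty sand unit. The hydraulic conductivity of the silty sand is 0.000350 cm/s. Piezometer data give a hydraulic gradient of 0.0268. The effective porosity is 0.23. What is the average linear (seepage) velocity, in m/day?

0.0352

Convert K: 0.000350 cm/s × 864 = 0.3024 m/day.
Hydraulic gradient i = 0.0268.
Darcy flux q = K · i = 0.3024 × 0.02680 = 0.008104 m/day.
Seepage velocity v = q / n_e = 0.008104 / 0.23 = 0.03524 m/day.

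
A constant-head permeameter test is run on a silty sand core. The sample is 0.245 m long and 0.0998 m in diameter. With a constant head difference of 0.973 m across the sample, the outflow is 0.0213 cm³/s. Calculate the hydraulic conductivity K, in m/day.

0.0592

Cross-sectional area A = π·(d/2)² = π × (0.0998/2)² = 0.007823 m².
Convert discharge: 0.0213 cm³/s = 2.130e-08 m³/s.
Darcy's law rearranged: K = Q·L / (A·Δh) = 2.130e-08 × 0.245 / (0.007823 × 0.973) = 6.856e-07 m/s = 0.05924 m/day.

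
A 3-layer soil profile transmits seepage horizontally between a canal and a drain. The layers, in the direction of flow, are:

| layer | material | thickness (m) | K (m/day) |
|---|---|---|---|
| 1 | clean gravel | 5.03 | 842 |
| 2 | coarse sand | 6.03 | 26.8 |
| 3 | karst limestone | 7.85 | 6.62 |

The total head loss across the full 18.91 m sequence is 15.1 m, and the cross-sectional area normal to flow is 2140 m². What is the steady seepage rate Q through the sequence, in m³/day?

22800

Flow is perpendicular to layering, so the layers act in series and the equivalent K is the thickness-weighted harmonic mean.
Total thickness L = 5.03 + 6.03 + 7.85 = 18.91 m.
Σ(b_i/K_i) = 5.03/842 + 6.03/26.8 + 7.85/6.62 = 1.417 d.
K_eq = L / Σ(b_i/K_i) = 18.91 / 1.417 = 13.35 m/day.
Q = K_eq · A · (Δh/L) = 13.35 × 2140 × (15.1/18.91) = 22808 m³/day.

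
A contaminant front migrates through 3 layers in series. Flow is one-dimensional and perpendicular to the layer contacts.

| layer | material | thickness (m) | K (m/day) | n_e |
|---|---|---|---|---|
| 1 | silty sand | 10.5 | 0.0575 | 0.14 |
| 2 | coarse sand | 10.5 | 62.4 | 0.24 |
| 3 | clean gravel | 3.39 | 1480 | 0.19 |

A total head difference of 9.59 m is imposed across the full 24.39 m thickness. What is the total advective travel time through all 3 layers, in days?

With flow normal to the layers, continuity requires the same specific discharge q through every layer.
Σ(b_i/K_i) = 10.5/0.0575 + 10.5/62.4 + 3.39/1480 = 182.8 d.
q = Δh / Σ(b_i/K_i) = 9.59 / 182.8 = 0.05247 m/day.
In each layer the seepage velocity is v_i = q/n_i, so the layer transit time is t_i = b_i·n_i / q:
  layer 1 (silty sand): t_1 = 10.5 × 0.14 / 0.05247 = 28.02 d
  layer 2 (coarse sand): t_2 = 10.5 × 0.24 / 0.05247 = 48.03 d
  layer 3 (clean gravel): t_3 = 3.39 × 0.19 / 0.05247 = 12.28 d
Total t = Σ t_i = 88.32 days.

88.3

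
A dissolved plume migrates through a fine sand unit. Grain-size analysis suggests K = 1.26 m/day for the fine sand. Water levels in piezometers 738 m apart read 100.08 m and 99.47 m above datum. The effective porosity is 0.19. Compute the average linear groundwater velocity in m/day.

Hydraulic gradient i = (100.08 − 99.47) / 738 = 0.61 / 738 = 0.0008266.
Darcy flux q = K · i = 1.260 × 0.0008266 = 0.001041 m/day.
Seepage velocity v = q / n_e = 0.001041 / 0.19 = 0.005481 m/day.

0.00548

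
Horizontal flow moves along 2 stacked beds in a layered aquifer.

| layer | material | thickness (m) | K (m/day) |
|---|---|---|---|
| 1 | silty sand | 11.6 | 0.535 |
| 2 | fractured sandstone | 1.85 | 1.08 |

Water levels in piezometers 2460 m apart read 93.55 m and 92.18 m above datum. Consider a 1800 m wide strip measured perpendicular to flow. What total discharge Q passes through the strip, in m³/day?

8.22

Flow is parallel to layering, so each bed carries its own Darcy discharge and the transmissivities add.
Σ(K_i·b_i) = 0.535×11.6 + 1.08×1.85 = 8.204 m²/day.
Hydraulic gradient i = (93.55 − 92.18) / 2460 = 1.37 / 2460 = 0.0005569.
Q = Σ(K_i·b_i) · W · i = 8.204 × 1800 × 0.0005569 = 8.224 m³/day.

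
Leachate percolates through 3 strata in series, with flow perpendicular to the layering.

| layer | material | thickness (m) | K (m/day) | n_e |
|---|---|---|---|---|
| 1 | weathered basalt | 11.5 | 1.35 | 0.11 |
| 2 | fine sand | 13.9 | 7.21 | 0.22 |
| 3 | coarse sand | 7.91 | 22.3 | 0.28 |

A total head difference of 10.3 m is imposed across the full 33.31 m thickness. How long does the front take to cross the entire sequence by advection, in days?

6.86

With flow normal to the layers, continuity requires the same specific discharge q through every layer.
Σ(b_i/K_i) = 11.5/1.35 + 13.9/7.21 + 7.91/22.3 = 10.80 d.
q = Δh / Σ(b_i/K_i) = 10.3 / 10.80 = 0.9536 m/day.
In each layer the seepage velocity is v_i = q/n_i, so the layer transit time is t_i = b_i·n_i / q:
  layer 1 (weathered basalt): t_1 = 11.5 × 0.11 / 0.9536 = 1.327 d
  layer 2 (fine sand): t_2 = 13.9 × 0.22 / 0.9536 = 3.207 d
  layer 3 (coarse sand): t_3 = 7.91 × 0.28 / 0.9536 = 2.323 d
Total t = Σ t_i = 6.856 days.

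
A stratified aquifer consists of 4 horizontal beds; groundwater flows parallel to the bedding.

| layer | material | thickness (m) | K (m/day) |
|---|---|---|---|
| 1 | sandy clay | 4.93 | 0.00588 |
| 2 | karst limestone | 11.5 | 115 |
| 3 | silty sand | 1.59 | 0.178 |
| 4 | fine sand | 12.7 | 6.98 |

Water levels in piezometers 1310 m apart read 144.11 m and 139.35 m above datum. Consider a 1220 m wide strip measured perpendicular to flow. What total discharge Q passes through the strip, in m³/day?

6260

Flow is parallel to layering, so each bed carries its own Darcy discharge and the transmissivities add.
Σ(K_i·b_i) = 0.00588×4.93 + 115×11.5 + 0.178×1.59 + 6.98×12.7 = 1411 m²/day.
Hydraulic gradient i = (144.11 − 139.35) / 1310 = 4.76 / 1310 = 0.003634.
Q = Σ(K_i·b_i) · W · i = 1411 × 1220 × 0.003634 = 6257 m³/day.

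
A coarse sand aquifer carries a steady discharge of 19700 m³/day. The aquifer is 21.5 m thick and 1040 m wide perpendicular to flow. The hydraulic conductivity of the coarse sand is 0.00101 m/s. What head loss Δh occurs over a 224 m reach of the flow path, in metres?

Convert K: 0.00101 m/s × 86400 = 87.26 m/day.
Cross-sectional area A = 1040 × 21.5 = 22360 m².
From Q = K·A·i, i = Q / (K·A) = 19700 / (87.26 × 22360) = 0.01010.
Head loss Δh = i · L = 0.01010 × 224 = 2.262 m.

2.26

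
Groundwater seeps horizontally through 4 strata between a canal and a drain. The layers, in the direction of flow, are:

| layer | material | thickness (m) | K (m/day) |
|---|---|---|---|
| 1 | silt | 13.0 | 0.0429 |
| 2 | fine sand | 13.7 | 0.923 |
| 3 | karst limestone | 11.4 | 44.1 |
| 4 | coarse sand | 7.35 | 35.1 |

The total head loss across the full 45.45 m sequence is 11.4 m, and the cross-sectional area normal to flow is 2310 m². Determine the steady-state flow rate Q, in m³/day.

Flow is perpendicular to layering, so the layers act in series and the equivalent K is the thickness-weighted harmonic mean.
Total thickness L = 13.0 + 13.7 + 11.4 + 7.35 = 45.45 m.
Σ(b_i/K_i) = 13.0/0.0429 + 13.7/0.923 + 11.4/44.1 + 7.35/35.1 = 318.3 d.
K_eq = L / Σ(b_i/K_i) = 45.45 / 318.3 = 0.1428 m/day.
Q = K_eq · A · (Δh/L) = 0.1428 × 2310 × (11.4/45.45) = 82.72 m³/day.

82.7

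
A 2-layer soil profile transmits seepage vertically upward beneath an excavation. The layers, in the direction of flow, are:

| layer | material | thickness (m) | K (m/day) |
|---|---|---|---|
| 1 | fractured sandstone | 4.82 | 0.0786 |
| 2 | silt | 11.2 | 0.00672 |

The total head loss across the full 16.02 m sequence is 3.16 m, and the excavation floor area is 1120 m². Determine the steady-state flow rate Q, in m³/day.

2.05

Flow is perpendicular to layering, so the layers act in series and the equivalent K is the thickness-weighted harmonic mean.
Total thickness L = 4.82 + 11.2 = 16.02 m.
Σ(b_i/K_i) = 4.82/0.0786 + 11.2/0.00672 = 1728 d.
K_eq = L / Σ(b_i/K_i) = 16.02 / 1728 = 0.009271 m/day.
Q = K_eq · A · (Δh/L) = 0.009271 × 1120 × (3.16/16.02) = 2.048 m³/day.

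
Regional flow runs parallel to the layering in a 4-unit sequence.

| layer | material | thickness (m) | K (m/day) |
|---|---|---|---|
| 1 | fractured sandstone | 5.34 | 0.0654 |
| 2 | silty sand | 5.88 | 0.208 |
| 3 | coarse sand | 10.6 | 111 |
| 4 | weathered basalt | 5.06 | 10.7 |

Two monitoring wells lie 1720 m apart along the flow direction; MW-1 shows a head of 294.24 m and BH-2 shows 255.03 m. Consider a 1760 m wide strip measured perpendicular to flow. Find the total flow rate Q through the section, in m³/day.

Flow is parallel to layering, so each bed carries its own Darcy discharge and the transmissivities add.
Σ(K_i·b_i) = 0.0654×5.34 + 0.208×5.88 + 111×10.6 + 10.7×5.06 = 1232 m²/day.
Hydraulic gradient i = (294.24 − 255.03) / 1720 = 39.21 / 1720 = 0.02280.
Q = Σ(K_i·b_i) · W · i = 1232 × 1760 × 0.02280 = 49443 m³/day.

49400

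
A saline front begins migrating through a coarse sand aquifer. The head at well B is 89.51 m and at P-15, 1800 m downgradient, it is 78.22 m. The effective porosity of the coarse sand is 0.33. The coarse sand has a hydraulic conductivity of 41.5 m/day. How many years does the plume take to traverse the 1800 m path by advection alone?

Hydraulic gradient i = (89.51 − 78.22) / 1800 = 11.29 / 1800 = 0.006272.
Darcy flux q = K · i = 41.50 × 0.006272 = 0.2603 m/day.
Seepage velocity v = q / n_e = 0.2603 / 0.33 = 0.7888 m/day.
Travel time t = L / v = 1800 / 0.7888 = 2282 days = 6.248 years.

6.25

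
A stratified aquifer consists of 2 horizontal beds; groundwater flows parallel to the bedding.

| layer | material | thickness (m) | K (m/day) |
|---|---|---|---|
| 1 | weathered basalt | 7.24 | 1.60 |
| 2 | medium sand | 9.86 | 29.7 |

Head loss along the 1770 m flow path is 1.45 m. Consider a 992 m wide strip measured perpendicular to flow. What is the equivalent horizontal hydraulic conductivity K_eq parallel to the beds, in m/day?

Flow is parallel to layering, so each bed carries its own Darcy discharge and the transmissivities add.
Σ(K_i·b_i) = 1.60×7.24 + 29.7×9.86 = 304.4 m²/day.
Total thickness b = 17.10 m, so K_eq = Σ(K_i·b_i)/b = 17.80 m/day.

17.8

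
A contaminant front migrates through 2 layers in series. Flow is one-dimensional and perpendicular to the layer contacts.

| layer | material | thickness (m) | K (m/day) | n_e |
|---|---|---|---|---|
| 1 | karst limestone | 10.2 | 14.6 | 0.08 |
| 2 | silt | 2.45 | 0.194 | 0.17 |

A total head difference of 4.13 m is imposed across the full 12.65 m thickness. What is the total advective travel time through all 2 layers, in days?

3.98

With flow normal to the layers, continuity requires the same specific discharge q through every layer.
Σ(b_i/K_i) = 10.2/14.6 + 2.45/0.194 = 13.33 d.
q = Δh / Σ(b_i/K_i) = 4.13 / 13.33 = 0.3099 m/day.
In each layer the seepage velocity is v_i = q/n_i, so the layer transit time is t_i = b_i·n_i / q:
  layer 1 (karst limestone): t_1 = 10.2 × 0.08 / 0.3099 = 2.633 d
  layer 2 (silt): t_2 = 2.45 × 0.17 / 0.3099 = 1.344 d
Total t = Σ t_i = 3.977 days.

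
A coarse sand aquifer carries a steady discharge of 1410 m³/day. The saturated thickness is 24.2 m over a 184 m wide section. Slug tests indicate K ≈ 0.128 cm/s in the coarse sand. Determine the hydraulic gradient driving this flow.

Convert K: 0.128 cm/s × 864 = 110.6 m/day.
Cross-sectional area A = 184 × 24.2 = 4453 m².
From Q = K·A·i, i = Q / (K·A) = 1410 / (110.6 × 4453) = 0.002863.

0.00286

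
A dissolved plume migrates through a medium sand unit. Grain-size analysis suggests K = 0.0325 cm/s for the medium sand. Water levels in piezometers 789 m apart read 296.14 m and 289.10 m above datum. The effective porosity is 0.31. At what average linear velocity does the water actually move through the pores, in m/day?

Convert K: 0.0325 cm/s × 864 = 28.08 m/day.
Hydraulic gradient i = (296.14 − 289.10) / 789 = 7.04 / 789 = 0.008923.
Darcy flux q = K · i = 28.08 × 0.008923 = 0.2505 m/day.
Seepage velocity v = q / n_e = 0.2505 / 0.31 = 0.8082 m/day.

0.808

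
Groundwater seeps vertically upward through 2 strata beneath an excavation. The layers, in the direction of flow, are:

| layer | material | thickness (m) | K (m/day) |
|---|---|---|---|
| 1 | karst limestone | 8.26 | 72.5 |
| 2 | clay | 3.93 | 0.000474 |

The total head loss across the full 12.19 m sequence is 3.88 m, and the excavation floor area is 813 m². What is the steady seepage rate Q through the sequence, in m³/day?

0.380

Flow is perpendicular to layering, so the layers act in series and the equivalent K is the thickness-weighted harmonic mean.
Total thickness L = 8.26 + 3.93 = 12.19 m.
Σ(b_i/K_i) = 8.26/72.5 + 3.93/0.000474 = 8291 d.
K_eq = L / Σ(b_i/K_i) = 12.19 / 8291 = 0.001470 m/day.
Q = K_eq · A · (Δh/L) = 0.001470 × 813 × (3.88/12.19) = 0.3805 m³/day.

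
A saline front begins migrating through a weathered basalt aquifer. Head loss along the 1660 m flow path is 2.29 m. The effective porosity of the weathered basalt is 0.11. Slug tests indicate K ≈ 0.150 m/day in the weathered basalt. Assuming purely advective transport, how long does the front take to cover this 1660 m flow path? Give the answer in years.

Hydraulic gradient i = Δh / L = 2.29 / 1660 = 0.001380.
Darcy flux q = K · i = 0.1500 × 0.001380 = 0.0002069 m/day.
Seepage velocity v = q / n_e = 0.0002069 / 0.11 = 0.001881 m/day.
Travel time t = L / v = 1660 / 0.001881 = 8.824e+05 days = 2416 years.

2420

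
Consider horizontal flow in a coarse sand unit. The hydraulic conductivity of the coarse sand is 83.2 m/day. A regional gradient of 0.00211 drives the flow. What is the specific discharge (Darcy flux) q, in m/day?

Hydraulic gradient i = 0.00211.
Specific discharge q = K · i = 83.20 × 0.002110 = 0.1756 m/day.

0.176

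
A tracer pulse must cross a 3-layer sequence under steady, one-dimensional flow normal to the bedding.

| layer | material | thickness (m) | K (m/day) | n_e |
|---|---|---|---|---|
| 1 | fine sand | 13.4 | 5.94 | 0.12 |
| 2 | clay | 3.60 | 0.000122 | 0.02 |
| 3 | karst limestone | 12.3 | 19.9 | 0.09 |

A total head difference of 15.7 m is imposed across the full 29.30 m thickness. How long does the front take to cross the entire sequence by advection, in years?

14.3

With flow normal to the layers, continuity requires the same specific discharge q through every layer.
Σ(b_i/K_i) = 13.4/5.94 + 3.60/0.000122 + 12.3/19.9 = 29511 d.
q = Δh / Σ(b_i/K_i) = 15.7 / 29511 = 0.0005320 m/day.
In each layer the seepage velocity is v_i = q/n_i, so the layer transit time is t_i = b_i·n_i / q:
  layer 1 (fine sand): t_1 = 13.4 × 0.12 / 0.0005320 = 3023 d
  layer 2 (clay): t_2 = 3.60 × 0.02 / 0.0005320 = 135.3 d
  layer 3 (karst limestone): t_3 = 12.3 × 0.09 / 0.0005320 = 2081 d
Total t = Σ t_i = 5239 days = 14.34 years.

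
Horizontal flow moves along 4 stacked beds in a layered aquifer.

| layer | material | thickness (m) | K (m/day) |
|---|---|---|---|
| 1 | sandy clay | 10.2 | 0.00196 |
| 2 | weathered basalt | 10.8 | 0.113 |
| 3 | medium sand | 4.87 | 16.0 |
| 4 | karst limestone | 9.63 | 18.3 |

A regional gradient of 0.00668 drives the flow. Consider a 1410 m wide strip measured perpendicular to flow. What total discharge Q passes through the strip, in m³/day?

Flow is parallel to layering, so each bed carries its own Darcy discharge and the transmissivities add.
Σ(K_i·b_i) = 0.00196×10.2 + 0.113×10.8 + 16.0×4.87 + 18.3×9.63 = 255.4 m²/day.
Hydraulic gradient i = 0.00668.
Q = Σ(K_i·b_i) · W · i = 255.4 × 1410 × 0.006680 = 2405 m³/day.

2410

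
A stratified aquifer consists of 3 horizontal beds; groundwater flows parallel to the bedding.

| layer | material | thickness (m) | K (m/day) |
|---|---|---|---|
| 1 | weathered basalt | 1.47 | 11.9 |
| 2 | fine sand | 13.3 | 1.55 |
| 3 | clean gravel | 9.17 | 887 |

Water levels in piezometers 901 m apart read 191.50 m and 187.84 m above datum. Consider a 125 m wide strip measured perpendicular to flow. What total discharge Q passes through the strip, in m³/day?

4150

Flow is parallel to layering, so each bed carries its own Darcy discharge and the transmissivities add.
Σ(K_i·b_i) = 11.9×1.47 + 1.55×13.3 + 887×9.17 = 8172 m²/day.
Hydraulic gradient i = (191.50 − 187.84) / 901 = 3.66 / 901 = 0.004062.
Q = Σ(K_i·b_i) · W · i = 8172 × 125 × 0.004062 = 4149 m³/day.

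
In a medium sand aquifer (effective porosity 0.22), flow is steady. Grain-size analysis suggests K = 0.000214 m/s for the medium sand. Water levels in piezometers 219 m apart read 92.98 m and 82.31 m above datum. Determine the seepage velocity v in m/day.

4.09

Convert K: 0.000214 m/s × 86400 = 18.49 m/day.
Hydraulic gradient i = (92.98 − 82.31) / 219 = 10.67 / 219 = 0.04872.
Darcy flux q = K · i = 18.49 × 0.04872 = 0.9008 m/day.
Seepage velocity v = q / n_e = 0.9008 / 0.22 = 4.095 m/day.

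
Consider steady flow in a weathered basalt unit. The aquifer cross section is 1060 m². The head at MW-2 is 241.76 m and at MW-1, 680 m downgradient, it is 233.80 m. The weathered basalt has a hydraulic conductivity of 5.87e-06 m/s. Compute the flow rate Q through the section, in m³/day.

Convert K: 5.87e-06 m/s × 86400 = 0.5072 m/day.
Hydraulic gradient i = (241.76 − 233.80) / 680 = 7.96 / 680 = 0.01171.
Darcy's law: Q = K · A · i = 0.5072 × 1060 × 0.01171 = 6.293 m³/day.

6.29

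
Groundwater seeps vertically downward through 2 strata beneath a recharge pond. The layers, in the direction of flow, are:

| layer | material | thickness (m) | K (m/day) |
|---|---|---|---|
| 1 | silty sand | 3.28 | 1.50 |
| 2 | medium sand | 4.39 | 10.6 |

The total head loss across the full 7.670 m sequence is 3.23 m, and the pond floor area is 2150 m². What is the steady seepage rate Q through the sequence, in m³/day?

2670

Flow is perpendicular to layering, so the layers act in series and the equivalent K is the thickness-weighted harmonic mean.
Total thickness L = 3.28 + 4.39 = 7.670 m.
Σ(b_i/K_i) = 3.28/1.50 + 4.39/10.6 = 2.601 d.
K_eq = L / Σ(b_i/K_i) = 7.670 / 2.601 = 2.949 m/day.
Q = K_eq · A · (Δh/L) = 2.949 × 2150 × (3.23/7.670) = 2670 m³/day.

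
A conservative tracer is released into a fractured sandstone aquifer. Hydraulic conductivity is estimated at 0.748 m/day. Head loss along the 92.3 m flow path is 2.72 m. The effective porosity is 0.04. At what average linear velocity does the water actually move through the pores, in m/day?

0.551

Hydraulic gradient i = Δh / L = 2.72 / 92.3 = 0.02947.
Darcy flux q = K · i = 0.7480 × 0.02947 = 0.02204 m/day.
Seepage velocity v = q / n_e = 0.02204 / 0.04 = 0.5511 m/day.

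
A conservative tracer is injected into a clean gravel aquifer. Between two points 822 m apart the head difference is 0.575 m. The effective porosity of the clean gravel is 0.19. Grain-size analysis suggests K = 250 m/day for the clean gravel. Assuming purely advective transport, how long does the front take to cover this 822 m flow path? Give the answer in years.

Hydraulic gradient i = Δh / L = 0.575 / 822 = 0.0006995.
Darcy flux q = K · i = 250.0 × 0.0006995 = 0.1749 m/day.
Seepage velocity v = q / n_e = 0.1749 / 0.19 = 0.9204 m/day.
Travel time t = L / v = 822 / 0.9204 = 893.1 days = 2.445 years.

2.45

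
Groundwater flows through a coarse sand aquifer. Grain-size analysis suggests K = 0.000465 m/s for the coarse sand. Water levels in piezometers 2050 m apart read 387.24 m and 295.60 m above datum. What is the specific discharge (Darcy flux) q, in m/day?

Convert K: 0.000465 m/s × 86400 = 40.18 m/day.
Hydraulic gradient i = (387.24 − 295.60) / 2050 = 91.64 / 2050 = 0.04470.
Specific discharge q = K · i = 40.18 × 0.04470 = 1.796 m/day.

1.80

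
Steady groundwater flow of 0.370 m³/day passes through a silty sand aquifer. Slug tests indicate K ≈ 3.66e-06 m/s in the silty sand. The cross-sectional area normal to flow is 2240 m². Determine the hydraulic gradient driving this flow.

0.000522

Convert K: 3.66e-06 m/s × 86400 = 0.3162 m/day.
From Q = K·A·i, i = Q / (K·A) = 0.370 / (0.3162 × 2240) = 0.0005223.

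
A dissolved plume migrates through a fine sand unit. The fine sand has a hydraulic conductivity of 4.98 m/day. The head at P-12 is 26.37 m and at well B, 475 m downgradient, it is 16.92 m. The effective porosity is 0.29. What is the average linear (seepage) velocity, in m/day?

0.342

Hydraulic gradient i = (26.37 − 16.92) / 475 = 9.45 / 475 = 0.01989.
Darcy flux q = K · i = 4.980 × 0.01989 = 0.09908 m/day.
Seepage velocity v = q / n_e = 0.09908 / 0.29 = 0.3416 m/day.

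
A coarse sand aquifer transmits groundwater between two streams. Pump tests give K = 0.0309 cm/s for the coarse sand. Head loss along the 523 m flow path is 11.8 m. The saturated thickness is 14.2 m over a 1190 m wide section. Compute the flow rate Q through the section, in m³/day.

10200

Convert K: 0.0309 cm/s × 864 = 26.70 m/day.
Cross-sectional area A = 1190 × 14.2 = 16898 m².
Hydraulic gradient i = Δh / L = 11.8 / 523 = 0.02256.
Darcy's law: Q = K · A · i = 26.70 × 16898 × 0.02256 = 10179 m³/day.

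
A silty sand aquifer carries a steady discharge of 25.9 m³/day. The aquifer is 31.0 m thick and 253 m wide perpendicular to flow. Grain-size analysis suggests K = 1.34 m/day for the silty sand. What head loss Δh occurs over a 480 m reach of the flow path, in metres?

Cross-sectional area A = 253 × 31.0 = 7843 m².
From Q = K·A·i, i = Q / (K·A) = 25.9 / (1.340 × 7843) = 0.002464.
Head loss Δh = i · L = 0.002464 × 480 = 1.183 m.

1.18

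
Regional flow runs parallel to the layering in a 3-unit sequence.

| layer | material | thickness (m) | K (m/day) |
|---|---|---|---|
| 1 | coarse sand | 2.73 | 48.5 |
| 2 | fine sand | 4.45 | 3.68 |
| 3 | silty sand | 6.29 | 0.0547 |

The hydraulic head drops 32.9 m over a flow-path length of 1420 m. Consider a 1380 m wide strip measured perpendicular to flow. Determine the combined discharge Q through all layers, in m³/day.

Flow is parallel to layering, so each bed carries its own Darcy discharge and the transmissivities add.
Σ(K_i·b_i) = 48.5×2.73 + 3.68×4.45 + 0.0547×6.29 = 149.1 m²/day.
Hydraulic gradient i = Δh / L = 32.9 / 1420 = 0.02317.
Q = Σ(K_i·b_i) · W · i = 149.1 × 1380 × 0.02317 = 4768 m³/day.

4770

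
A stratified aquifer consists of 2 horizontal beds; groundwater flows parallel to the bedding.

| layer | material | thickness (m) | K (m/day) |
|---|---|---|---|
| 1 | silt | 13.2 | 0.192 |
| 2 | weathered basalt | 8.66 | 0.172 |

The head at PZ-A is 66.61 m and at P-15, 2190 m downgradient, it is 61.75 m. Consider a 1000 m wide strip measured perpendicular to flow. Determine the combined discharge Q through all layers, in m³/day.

8.93

Flow is parallel to layering, so each bed carries its own Darcy discharge and the transmissivities add.
Σ(K_i·b_i) = 0.192×13.2 + 0.172×8.66 = 4.024 m²/day.
Hydraulic gradient i = (66.61 − 61.75) / 2190 = 4.86 / 2190 = 0.002219.
Q = Σ(K_i·b_i) · W · i = 4.024 × 1000 × 0.002219 = 8.930 m³/day.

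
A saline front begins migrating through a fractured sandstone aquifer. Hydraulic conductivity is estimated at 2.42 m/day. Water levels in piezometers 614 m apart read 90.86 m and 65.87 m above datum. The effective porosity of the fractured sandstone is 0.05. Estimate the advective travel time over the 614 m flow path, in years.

Hydraulic gradient i = (90.86 − 65.87) / 614 = 24.99 / 614 = 0.04070.
Darcy flux q = K · i = 2.420 × 0.04070 = 0.09849 m/day.
Seepage velocity v = q / n_e = 0.09849 / 0.05 = 1.970 m/day.
Travel time t = L / v = 614 / 1.970 = 311.7 days = 0.8534 years.

0.853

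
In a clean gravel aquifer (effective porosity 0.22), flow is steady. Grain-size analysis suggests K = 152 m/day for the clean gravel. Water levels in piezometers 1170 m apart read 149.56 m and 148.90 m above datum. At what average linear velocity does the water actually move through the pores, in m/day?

0.390

Hydraulic gradient i = (149.56 − 148.90) / 1170 = 0.66 / 1170 = 0.0005641.
Darcy flux q = K · i = 152.0 × 0.0005641 = 0.08574 m/day.
Seepage velocity v = q / n_e = 0.08574 / 0.22 = 0.3897 m/day.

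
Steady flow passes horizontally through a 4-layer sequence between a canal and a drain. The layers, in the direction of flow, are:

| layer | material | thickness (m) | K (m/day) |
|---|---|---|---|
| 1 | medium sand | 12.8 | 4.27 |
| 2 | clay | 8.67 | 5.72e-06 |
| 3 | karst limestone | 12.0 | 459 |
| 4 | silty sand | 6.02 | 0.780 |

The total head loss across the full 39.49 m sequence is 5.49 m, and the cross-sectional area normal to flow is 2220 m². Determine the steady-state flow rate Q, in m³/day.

Flow is perpendicular to layering, so the layers act in series and the equivalent K is the thickness-weighted harmonic mean.
Total thickness L = 12.8 + 8.67 + 12.0 + 6.02 = 39.49 m.
Σ(b_i/K_i) = 12.8/4.27 + 8.67/5.72e-06 + 12.0/459 + 6.02/0.780 = 1.516e+06 d.
K_eq = L / Σ(b_i/K_i) = 39.49 / 1.516e+06 = 2.605e-05 m/day.
Q = K_eq · A · (Δh/L) = 2.605e-05 × 2220 × (5.49/39.49) = 0.008041 m³/day.

0.00804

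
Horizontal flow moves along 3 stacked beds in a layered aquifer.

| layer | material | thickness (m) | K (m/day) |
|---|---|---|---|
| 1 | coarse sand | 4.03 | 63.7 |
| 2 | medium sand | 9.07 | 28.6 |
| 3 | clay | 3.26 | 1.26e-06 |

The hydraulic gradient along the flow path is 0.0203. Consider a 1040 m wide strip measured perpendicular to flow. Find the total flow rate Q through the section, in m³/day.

Flow is parallel to layering, so each bed carries its own Darcy discharge and the transmissivities add.
Σ(K_i·b_i) = 63.7×4.03 + 28.6×9.07 + 1.26e-06×3.26 = 516.1 m²/day.
Hydraulic gradient i = 0.0203.
Q = Σ(K_i·b_i) · W · i = 516.1 × 1040 × 0.02030 = 10896 m³/day.

10900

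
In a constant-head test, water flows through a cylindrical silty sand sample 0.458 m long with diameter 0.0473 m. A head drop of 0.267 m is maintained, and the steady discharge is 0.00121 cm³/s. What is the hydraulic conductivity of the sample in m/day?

Cross-sectional area A = π·(d/2)² = π × (0.0473/2)² = 0.001757 m².
Convert discharge: 0.00121 cm³/s = 1.210e-09 m³/s.
Darcy's law rearranged: K = Q·L / (A·Δh) = 1.210e-09 × 0.458 / (0.001757 × 0.267) = 1.181e-06 m/s = 0.1021 m/day.

0.102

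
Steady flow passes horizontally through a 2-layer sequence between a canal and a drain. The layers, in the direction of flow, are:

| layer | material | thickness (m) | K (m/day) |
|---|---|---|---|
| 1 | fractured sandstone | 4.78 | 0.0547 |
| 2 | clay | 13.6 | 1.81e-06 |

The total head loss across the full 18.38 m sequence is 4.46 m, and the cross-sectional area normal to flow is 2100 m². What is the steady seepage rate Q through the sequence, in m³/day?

0.00125

Flow is perpendicular to layering, so the layers act in series and the equivalent K is the thickness-weighted harmonic mean.
Total thickness L = 4.78 + 13.6 = 18.38 m.
Σ(b_i/K_i) = 4.78/0.0547 + 13.6/1.81e-06 = 7.514e+06 d.
K_eq = L / Σ(b_i/K_i) = 18.38 / 7.514e+06 = 2.446e-06 m/day.
Q = K_eq · A · (Δh/L) = 2.446e-06 × 2100 × (4.46/18.38) = 0.001246 m³/day.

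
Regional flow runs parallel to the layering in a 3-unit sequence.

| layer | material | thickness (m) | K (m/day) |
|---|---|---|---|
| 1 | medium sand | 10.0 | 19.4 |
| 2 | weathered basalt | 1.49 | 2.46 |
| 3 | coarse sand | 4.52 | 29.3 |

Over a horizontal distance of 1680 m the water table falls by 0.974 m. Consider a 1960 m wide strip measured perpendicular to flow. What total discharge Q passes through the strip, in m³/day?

375

Flow is parallel to layering, so each bed carries its own Darcy discharge and the transmissivities add.
Σ(K_i·b_i) = 19.4×10.0 + 2.46×1.49 + 29.3×4.52 = 330.1 m²/day.
Hydraulic gradient i = Δh / L = 0.974 / 1680 = 0.0005798.
Q = Σ(K_i·b_i) · W · i = 330.1 × 1960 × 0.0005798 = 375.1 m³/day.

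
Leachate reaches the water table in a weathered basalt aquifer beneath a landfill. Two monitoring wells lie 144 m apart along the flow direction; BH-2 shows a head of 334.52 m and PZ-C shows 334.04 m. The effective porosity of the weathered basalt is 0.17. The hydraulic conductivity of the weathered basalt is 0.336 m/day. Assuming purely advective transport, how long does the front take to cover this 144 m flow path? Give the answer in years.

59.8

Hydraulic gradient i = (334.52 − 334.04) / 144 = 0.48 / 144 = 0.003333.
Darcy flux q = K · i = 0.3360 × 0.003333 = 0.001120 m/day.
Seepage velocity v = q / n_e = 0.001120 / 0.17 = 0.006588 m/day.
Travel time t = L / v = 144 / 0.006588 = 21857 days = 59.84 years.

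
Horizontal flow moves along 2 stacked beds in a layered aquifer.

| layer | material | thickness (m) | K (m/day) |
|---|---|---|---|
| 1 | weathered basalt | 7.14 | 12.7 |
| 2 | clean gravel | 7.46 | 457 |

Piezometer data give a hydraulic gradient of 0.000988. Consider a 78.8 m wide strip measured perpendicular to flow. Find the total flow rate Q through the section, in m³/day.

272

Flow is parallel to layering, so each bed carries its own Darcy discharge and the transmissivities add.
Σ(K_i·b_i) = 12.7×7.14 + 457×7.46 = 3500 m²/day.
Hydraulic gradient i = 0.000988.
Q = Σ(K_i·b_i) · W · i = 3500 × 78.8 × 0.0009880 = 272.5 m³/day.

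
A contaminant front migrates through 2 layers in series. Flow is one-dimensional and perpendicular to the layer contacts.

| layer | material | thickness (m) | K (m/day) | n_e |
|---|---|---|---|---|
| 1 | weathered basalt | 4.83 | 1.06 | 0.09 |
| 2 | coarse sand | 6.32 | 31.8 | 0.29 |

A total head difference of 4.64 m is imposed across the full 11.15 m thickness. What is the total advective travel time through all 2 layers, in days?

With flow normal to the layers, continuity requires the same specific discharge q through every layer.
Σ(b_i/K_i) = 4.83/1.06 + 6.32/31.8 = 4.755 d.
q = Δh / Σ(b_i/K_i) = 4.64 / 4.755 = 0.9757 m/day.
In each layer the seepage velocity is v_i = q/n_i, so the layer transit time is t_i = b_i·n_i / q:
  layer 1 (weathered basalt): t_1 = 4.83 × 0.09 / 0.9757 = 0.4455 d
  layer 2 (coarse sand): t_2 = 6.32 × 0.29 / 0.9757 = 1.878 d
Total t = Σ t_i = 2.324 days.

2.32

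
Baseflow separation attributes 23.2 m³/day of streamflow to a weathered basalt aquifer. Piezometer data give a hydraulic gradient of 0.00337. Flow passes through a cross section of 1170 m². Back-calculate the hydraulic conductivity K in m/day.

5.88

Hydraulic gradient i = 0.00337.
From Q = K·A·i, K = Q / (A·i) = 23.2 / (1170 × 0.003370) = 5.884 m/day.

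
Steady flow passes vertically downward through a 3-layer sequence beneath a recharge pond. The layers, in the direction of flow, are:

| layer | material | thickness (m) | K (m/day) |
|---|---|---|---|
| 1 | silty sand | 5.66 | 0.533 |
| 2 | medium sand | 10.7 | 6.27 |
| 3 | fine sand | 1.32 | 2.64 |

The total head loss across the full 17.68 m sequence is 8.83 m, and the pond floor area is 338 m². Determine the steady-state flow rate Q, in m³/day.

233

Flow is perpendicular to layering, so the layers act in series and the equivalent K is the thickness-weighted harmonic mean.
Total thickness L = 5.66 + 10.7 + 1.32 = 17.68 m.
Σ(b_i/K_i) = 5.66/0.533 + 10.7/6.27 + 1.32/2.64 = 12.83 d.
K_eq = L / Σ(b_i/K_i) = 17.68 / 12.83 = 1.378 m/day.
Q = K_eq · A · (Δh/L) = 1.378 × 338 × (8.83/17.68) = 232.7 m³/day.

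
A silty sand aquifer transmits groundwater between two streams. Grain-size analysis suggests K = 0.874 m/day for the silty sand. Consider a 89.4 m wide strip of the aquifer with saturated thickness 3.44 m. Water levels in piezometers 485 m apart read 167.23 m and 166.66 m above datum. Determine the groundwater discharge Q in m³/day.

Cross-sectional area A = 89.4 × 3.44 = 307.5 m².
Hydraulic gradient i = (167.23 − 166.66) / 485 = 0.57 / 485 = 0.001175.
Darcy's law: Q = K · A · i = 0.8740 × 307.5 × 0.001175 = 0.3159 m³/day.

0.316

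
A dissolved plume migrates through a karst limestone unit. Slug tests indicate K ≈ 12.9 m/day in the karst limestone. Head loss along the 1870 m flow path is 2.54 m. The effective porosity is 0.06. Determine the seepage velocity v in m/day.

0.292

Hydraulic gradient i = Δh / L = 2.54 / 1870 = 0.001358.
Darcy flux q = K · i = 12.90 × 0.001358 = 0.01752 m/day.
Seepage velocity v = q / n_e = 0.01752 / 0.06 = 0.2920 m/day.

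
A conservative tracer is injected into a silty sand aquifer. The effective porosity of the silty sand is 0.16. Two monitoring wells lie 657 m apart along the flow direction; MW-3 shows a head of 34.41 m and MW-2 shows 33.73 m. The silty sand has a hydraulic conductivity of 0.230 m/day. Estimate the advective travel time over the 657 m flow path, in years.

Hydraulic gradient i = (34.41 − 33.73) / 657 = 0.68 / 657 = 0.001035.
Darcy flux q = K · i = 0.2300 × 0.001035 = 0.0002381 m/day.
Seepage velocity v = q / n_e = 0.0002381 / 0.16 = 0.001488 m/day.
Travel time t = L / v = 657 / 0.001488 = 4.416e+05 days = 1209 years.

1210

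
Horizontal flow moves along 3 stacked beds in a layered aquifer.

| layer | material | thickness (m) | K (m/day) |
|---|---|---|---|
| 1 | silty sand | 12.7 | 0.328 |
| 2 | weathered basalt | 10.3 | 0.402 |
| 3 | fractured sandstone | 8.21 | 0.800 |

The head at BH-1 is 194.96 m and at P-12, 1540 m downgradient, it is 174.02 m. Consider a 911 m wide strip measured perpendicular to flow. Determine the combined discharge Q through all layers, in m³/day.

Flow is parallel to layering, so each bed carries its own Darcy discharge and the transmissivities add.
Σ(K_i·b_i) = 0.328×12.7 + 0.402×10.3 + 0.800×8.21 = 14.87 m²/day.
Hydraulic gradient i = (194.96 − 174.02) / 1540 = 20.94 / 1540 = 0.01360.
Q = Σ(K_i·b_i) · W · i = 14.87 × 911 × 0.01360 = 184.3 m³/day.

184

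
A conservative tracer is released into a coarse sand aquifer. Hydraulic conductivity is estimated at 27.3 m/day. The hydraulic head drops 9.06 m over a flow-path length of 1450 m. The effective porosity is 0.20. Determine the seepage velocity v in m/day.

Hydraulic gradient i = Δh / L = 9.06 / 1450 = 0.006248.
Darcy flux q = K · i = 27.30 × 0.006248 = 0.1706 m/day.
Seepage velocity v = q / n_e = 0.1706 / 0.20 = 0.8529 m/day.

0.853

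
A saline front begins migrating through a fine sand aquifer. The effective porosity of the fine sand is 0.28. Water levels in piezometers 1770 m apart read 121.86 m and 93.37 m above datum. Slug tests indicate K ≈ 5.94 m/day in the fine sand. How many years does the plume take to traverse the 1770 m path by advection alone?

14.2

Hydraulic gradient i = (121.86 − 93.37) / 1770 = 28.49 / 1770 = 0.01610.
Darcy flux q = K · i = 5.940 × 0.01610 = 0.09561 m/day.
Seepage velocity v = q / n_e = 0.09561 / 0.28 = 0.3415 m/day.
Travel time t = L / v = 1770 / 0.3415 = 5184 days = 14.19 years.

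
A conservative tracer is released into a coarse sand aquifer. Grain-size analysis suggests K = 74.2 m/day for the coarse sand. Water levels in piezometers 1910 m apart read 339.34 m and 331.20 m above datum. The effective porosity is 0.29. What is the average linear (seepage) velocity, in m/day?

Hydraulic gradient i = (339.34 − 331.20) / 1910 = 8.14 / 1910 = 0.004262.
Darcy flux q = K · i = 74.20 × 0.004262 = 0.3162 m/day.
Seepage velocity v = q / n_e = 0.3162 / 0.29 = 1.090 m/day.

1.09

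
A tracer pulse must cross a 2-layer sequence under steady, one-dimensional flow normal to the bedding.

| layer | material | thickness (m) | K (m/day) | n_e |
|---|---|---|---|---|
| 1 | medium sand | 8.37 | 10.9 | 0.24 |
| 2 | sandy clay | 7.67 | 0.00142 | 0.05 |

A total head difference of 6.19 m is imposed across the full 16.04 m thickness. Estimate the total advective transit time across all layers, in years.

With flow normal to the layers, continuity requires the same specific discharge q through every layer.
Σ(b_i/K_i) = 8.37/10.9 + 7.67/0.00142 = 5402 d.
q = Δh / Σ(b_i/K_i) = 6.19 / 5402 = 0.001146 m/day.
In each layer the seepage velocity is v_i = q/n_i, so the layer transit time is t_i = b_i·n_i / q:
  layer 1 (medium sand): t_1 = 8.37 × 0.24 / 0.001146 = 1753 d
  layer 2 (sandy clay): t_2 = 7.67 × 0.05 / 0.001146 = 334.7 d
Total t = Σ t_i = 2088 days = 5.716 years.

5.72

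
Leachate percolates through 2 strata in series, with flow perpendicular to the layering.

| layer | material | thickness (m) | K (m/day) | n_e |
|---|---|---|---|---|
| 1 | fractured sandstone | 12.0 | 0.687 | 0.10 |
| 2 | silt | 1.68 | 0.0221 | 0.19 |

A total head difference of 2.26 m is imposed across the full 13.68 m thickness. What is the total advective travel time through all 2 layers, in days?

62.8

With flow normal to the layers, continuity requires the same specific discharge q through every layer.
Σ(b_i/K_i) = 12.0/0.687 + 1.68/0.0221 = 93.49 d.
q = Δh / Σ(b_i/K_i) = 2.26 / 93.49 = 0.02417 m/day.
In each layer the seepage velocity is v_i = q/n_i, so the layer transit time is t_i = b_i·n_i / q:
  layer 1 (fractured sandstone): t_1 = 12.0 × 0.10 / 0.02417 = 49.64 d
  layer 2 (silt): t_2 = 1.68 × 0.19 / 0.02417 = 13.20 d
Total t = Σ t_i = 62.84 days.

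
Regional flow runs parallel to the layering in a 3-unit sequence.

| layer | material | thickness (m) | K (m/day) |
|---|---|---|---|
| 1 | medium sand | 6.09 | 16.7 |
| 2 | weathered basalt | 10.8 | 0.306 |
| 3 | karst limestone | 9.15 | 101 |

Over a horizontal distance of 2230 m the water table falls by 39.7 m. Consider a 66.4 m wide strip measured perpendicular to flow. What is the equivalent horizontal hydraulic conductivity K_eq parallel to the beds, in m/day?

39.5

Flow is parallel to layering, so each bed carries its own Darcy discharge and the transmissivities add.
Σ(K_i·b_i) = 16.7×6.09 + 0.306×10.8 + 101×9.15 = 1029 m²/day.
Total thickness b = 26.04 m, so K_eq = Σ(K_i·b_i)/b = 39.52 m/day.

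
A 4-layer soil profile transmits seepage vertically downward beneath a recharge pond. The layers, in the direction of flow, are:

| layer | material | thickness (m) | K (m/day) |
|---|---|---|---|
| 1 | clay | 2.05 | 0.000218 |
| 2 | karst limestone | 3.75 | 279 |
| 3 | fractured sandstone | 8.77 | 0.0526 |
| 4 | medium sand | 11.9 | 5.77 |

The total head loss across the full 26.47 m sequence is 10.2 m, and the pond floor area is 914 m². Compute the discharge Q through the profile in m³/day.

Flow is perpendicular to layering, so the layers act in series and the equivalent K is the thickness-weighted harmonic mean.
Total thickness L = 2.05 + 3.75 + 8.77 + 11.9 = 26.47 m.
Σ(b_i/K_i) = 2.05/0.000218 + 3.75/279 + 8.77/0.0526 + 11.9/5.77 = 9572 d.
K_eq = L / Σ(b_i/K_i) = 26.47 / 9572 = 0.002765 m/day.
Q = K_eq · A · (Δh/L) = 0.002765 × 914 × (10.2/26.47) = 0.9739 m³/day.

0.974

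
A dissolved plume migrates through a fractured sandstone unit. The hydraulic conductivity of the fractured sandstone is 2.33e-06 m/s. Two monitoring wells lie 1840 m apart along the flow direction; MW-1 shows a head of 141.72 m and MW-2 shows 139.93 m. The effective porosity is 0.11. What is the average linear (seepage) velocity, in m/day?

Convert K: 2.33e-06 m/s × 86400 = 0.2013 m/day.
Hydraulic gradient i = (141.72 − 139.93) / 1840 = 1.79 / 1840 = 0.0009728.
Darcy flux q = K · i = 0.2013 × 0.0009728 = 0.0001958 m/day.
Seepage velocity v = q / n_e = 0.0001958 / 0.11 = 0.001780 m/day.

0.00178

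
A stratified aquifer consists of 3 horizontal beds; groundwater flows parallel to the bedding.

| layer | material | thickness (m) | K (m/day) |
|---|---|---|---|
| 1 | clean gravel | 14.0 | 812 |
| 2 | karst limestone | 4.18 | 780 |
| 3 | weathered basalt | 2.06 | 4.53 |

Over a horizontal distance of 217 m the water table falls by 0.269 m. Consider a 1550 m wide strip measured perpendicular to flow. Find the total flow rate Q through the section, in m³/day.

28100

Flow is parallel to layering, so each bed carries its own Darcy discharge and the transmissivities add.
Σ(K_i·b_i) = 812×14.0 + 780×4.18 + 4.53×2.06 = 14638 m²/day.
Hydraulic gradient i = Δh / L = 0.269 / 217 = 0.001240.
Q = Σ(K_i·b_i) · W · i = 14638 × 1550 × 0.001240 = 28125 m³/day.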